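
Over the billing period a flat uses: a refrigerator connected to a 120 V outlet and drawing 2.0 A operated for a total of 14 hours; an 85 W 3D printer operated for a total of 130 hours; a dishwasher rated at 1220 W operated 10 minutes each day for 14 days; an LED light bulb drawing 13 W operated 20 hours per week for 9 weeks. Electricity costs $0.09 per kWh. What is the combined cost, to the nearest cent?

$1.76

refrigerator: Power = 2.0 A × 120 V = 240 W = 0.24 kW
refrigerator: 0.24 kW × 14 h = 3.36 kWh
3D printer: 0.085 kW × 130 h = 11.05 kWh
dishwasher: Runtime = 10 min × 14 = 140 min = 2.333333… h
dishwasher: 1.22 kW × 2.333333… h = 2.846666… kWh
LED light bulb: Runtime = 20 h/week × 9 weeks = 180 h
LED light bulb: 0.013 kW × 180 h = 2.34 kWh
Total energy = 19.596666… kWh
Cost = 19.596666… × $0.09 = $1.76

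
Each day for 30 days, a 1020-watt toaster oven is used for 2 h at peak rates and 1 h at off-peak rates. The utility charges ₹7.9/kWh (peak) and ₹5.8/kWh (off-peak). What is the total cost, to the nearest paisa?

₹660.96

Peak energy = 1.02 kW × 2 h × 30 = 61.2 kWh
Off-peak energy = 1.02 kW × 1 h × 30 = 30.6 kWh
Cost = 61.2 × ₹7.9 + 30.6 × ₹5.8 = ₹483.48 + ₹177.48 = ₹660.96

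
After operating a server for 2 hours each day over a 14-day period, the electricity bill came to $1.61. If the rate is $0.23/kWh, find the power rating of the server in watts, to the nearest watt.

Energy = $1.61 ÷ $0.23/kWh = 7 kWh
Runtime = 2 h/day × 14 days = 28 h
Power = 7 kWh ÷ 28 h = 0.25 kW = 250 W

250 W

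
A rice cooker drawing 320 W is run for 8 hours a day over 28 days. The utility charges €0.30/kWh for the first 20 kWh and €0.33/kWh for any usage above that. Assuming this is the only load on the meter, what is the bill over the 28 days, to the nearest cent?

Runtime = 8 h/day × 28 days = 224 h
Energy = 0.32 kW × 224 h = 71.68 kWh
Tier 1 (0–20 kWh): 20 × €0.30 = €6
Above 20 kWh: 51.68 × €0.33 = €17.0544
Bill = €23.05

€23.05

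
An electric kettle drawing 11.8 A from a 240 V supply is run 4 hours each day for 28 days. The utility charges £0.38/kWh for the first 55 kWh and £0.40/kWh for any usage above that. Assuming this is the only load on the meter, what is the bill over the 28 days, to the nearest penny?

Power = 11.8 A × 240 V = 2832 W = 2.832 kW
Runtime = 4 h/day × 28 days = 112 h
Energy = 2.832 kW × 112 h = 317.184 kWh
Tier 1 (0–55 kWh): 55 × £0.38 = £20.9
Above 55 kWh: 262.184 × £0.40 = £104.8736
Bill = £125.77

£125.77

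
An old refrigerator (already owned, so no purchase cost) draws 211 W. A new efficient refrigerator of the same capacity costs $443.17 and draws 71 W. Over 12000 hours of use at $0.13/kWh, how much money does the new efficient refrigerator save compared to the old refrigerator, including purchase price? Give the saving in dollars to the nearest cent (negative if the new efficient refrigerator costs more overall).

-$224.77

old refrigerator: $0.00 + (211/1000) kW × 12000 h × $0.13 = $0.00 + $329.16 = $329.16
new efficient refrigerator: $443.17 + (71/1000) kW × 12000 h × $0.13 = $443.17 + $110.76 = $553.93
Saving = $329.16 − $553.93 = −$224.77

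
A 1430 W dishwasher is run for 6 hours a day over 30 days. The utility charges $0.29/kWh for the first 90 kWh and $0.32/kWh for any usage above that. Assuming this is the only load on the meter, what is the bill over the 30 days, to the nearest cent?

Runtime = 6 h/day × 30 days = 180 h
Energy = 1.43 kW × 180 h = 257.4 kWh
Tier 1 (0–90 kWh): 90 × $0.29 = $26.1
Above 90 kWh: 167.4 × $0.32 = $53.568
Bill = $79.67

$79.67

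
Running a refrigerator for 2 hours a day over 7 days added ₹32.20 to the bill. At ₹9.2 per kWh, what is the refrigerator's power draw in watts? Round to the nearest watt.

250 W

Energy = ₹32.20 ÷ ₹9.2/kWh = 3.5 kWh
Runtime = 2 h/day × 7 days = 14 h
Power = 3.5 kWh ÷ 14 h = 0.25 kW = 250 W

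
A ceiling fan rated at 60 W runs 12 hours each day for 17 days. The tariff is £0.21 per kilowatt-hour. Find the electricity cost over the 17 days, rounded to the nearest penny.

£2.57

Runtime = 12 h/day × 17 days = 204 h
Energy = 0.06 kW × 204 h = 12.24 kWh
Cost = 12.24 kWh × £0.21/kWh = £2.57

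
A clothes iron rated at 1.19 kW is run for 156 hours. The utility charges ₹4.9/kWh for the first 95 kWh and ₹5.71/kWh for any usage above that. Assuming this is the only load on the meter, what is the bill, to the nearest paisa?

Energy = 1.19 kW × 156 h = 185.64 kWh
Tier 1 (0–95 kWh): 95 × ₹4.9 = ₹465.5
Above 95 kWh: 90.64 × ₹5.71 = ₹517.5544
Bill = ₹983.05

₹983.05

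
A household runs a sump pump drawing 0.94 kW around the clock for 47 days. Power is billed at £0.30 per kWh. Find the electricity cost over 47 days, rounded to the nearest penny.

Runtime = 24 h × 47 = 1128 h
Energy = 0.94 kW × 1128 h = 1060.32 kWh
Cost = 1060.32 kWh × £0.30/kWh = £318.10

£318.10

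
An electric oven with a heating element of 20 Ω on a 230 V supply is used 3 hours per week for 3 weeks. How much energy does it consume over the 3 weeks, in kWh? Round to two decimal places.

23.81 kWh

Power = V²/R = 230²/20 = 2645 W = 2.645 kW
Runtime = 3 h/week × 3 weeks = 9 h
Energy = 2.645 kW × 9 h = 23.805 kWh ≈ 23.81 kWh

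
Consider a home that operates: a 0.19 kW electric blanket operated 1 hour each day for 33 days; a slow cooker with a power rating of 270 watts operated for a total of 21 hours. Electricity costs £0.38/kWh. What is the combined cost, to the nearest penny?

electric blanket: Runtime = 1 h/day × 33 days = 33 h
electric blanket: 0.19 kW × 33 h = 6.27 kWh
slow cooker: 0.27 kW × 21 h = 5.67 kWh
Total energy = 11.94 kWh
Cost = 11.94 × £0.38 = £4.54

£4.54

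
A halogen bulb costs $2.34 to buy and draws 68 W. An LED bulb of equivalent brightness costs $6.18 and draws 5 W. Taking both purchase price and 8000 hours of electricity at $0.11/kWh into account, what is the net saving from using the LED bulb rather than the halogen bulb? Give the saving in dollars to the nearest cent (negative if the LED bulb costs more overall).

halogen bulb: $2.34 + (68/1000) kW × 8000 h × $0.11 = $2.34 + $59.84 = $62.18
LED bulb: $6.18 + (5/1000) kW × 8000 h × $0.11 = $6.18 + $4.4 = $10.58
Saving = $62.18 − $10.58 = $51.6

$51.60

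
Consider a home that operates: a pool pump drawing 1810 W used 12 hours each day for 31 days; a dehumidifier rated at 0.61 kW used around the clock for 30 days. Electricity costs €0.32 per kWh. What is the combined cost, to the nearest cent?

pool pump: Runtime = 12 h/day × 31 days = 372 h
pool pump: 1.81 kW × 372 h = 673.32 kWh
dehumidifier: Runtime = 24 h × 30 = 720 h
dehumidifier: 0.61 kW × 720 h = 439.2 kWh
Total energy = 1112.52 kWh
Cost = 1112.52 × €0.32 = €356.01

€356.01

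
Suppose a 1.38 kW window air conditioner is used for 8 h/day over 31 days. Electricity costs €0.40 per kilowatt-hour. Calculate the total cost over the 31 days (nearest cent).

Runtime = 8 h/day × 31 days = 248 h
Energy = 1.38 kW × 248 h = 342.24 kWh
Cost = 342.24 kWh × €0.40/kWh = €136.90

€136.90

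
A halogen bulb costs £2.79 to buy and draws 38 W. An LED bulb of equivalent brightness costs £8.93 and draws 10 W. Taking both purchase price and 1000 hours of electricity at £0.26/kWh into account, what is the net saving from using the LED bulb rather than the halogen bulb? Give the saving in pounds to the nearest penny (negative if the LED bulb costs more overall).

£1.14

halogen bulb: £2.79 + (38/1000) kW × 1000 h × £0.26 = £2.79 + £9.88 = £12.67
LED bulb: £8.93 + (10/1000) kW × 1000 h × £0.26 = £8.93 + £2.6 = £11.53
Saving = £12.67 − £11.53 = £1.14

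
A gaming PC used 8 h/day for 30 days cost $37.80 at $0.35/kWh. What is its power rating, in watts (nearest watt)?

Energy = $37.80 ÷ $0.35/kWh = 108 kWh
Runtime = 8 h/day × 30 days = 240 h
Power = 108 kWh ÷ 240 h = 0.45 kW = 450 W

450 W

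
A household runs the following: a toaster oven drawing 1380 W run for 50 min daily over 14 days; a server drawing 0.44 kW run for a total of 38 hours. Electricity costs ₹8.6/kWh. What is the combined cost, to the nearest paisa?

₹282.25

toaster oven: Runtime = 50 min × 14 = 700 min = 11.666666… h
toaster oven: 1.38 kW × 11.666666… h = 16.1 kWh
server: 0.44 kW × 38 h = 16.72 kWh
Total energy = 32.82 kWh
Cost = 32.82 × ₹8.6 = ₹282.25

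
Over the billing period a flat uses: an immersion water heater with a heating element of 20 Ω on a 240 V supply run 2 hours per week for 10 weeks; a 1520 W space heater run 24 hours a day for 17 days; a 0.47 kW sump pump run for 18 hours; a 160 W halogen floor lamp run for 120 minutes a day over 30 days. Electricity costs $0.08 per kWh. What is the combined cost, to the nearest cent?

$55.67

immersion water heater: Power = V²/R = 240²/20 = 2880 W = 2.88 kW
immersion water heater: Runtime = 2 h/week × 10 weeks = 20 h
immersion water heater: 2.88 kW × 20 h = 57.6 kWh
space heater: Runtime = 24 h × 17 = 408 h
space heater: 1.52 kW × 408 h = 620.16 kWh
sump pump: 0.47 kW × 18 h = 8.46 kWh
halogen floor lamp: Runtime = 120 min × 30 = 3600 min = 60 h
halogen floor lamp: 0.16 kW × 60 h = 9.6 kWh
Total energy = 695.82 kWh
Cost = 695.82 × $0.08 = $55.67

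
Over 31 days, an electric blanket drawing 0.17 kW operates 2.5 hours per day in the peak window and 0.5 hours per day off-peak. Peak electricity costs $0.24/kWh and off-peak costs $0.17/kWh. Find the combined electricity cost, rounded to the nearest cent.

Peak energy = 0.17 kW × 2.5 h × 31 = 13.175 kWh
Off-peak energy = 0.17 kW × 0.5 h × 31 = 2.635 kWh
Cost = 13.175 × $0.24 + 2.635 × $0.17 = $3.162 + $0.44795 = $3.61

$3.61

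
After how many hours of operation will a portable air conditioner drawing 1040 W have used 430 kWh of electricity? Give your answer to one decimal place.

413.5 h

Hours = 430 kWh ÷ 1.04 kW = 413.5 h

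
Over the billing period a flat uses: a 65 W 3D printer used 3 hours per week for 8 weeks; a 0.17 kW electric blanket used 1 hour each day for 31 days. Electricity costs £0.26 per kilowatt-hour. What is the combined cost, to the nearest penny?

3D printer: Runtime = 3 h/week × 8 weeks = 24 h
3D printer: 0.065 kW × 24 h = 1.56 kWh
electric blanket: Runtime = 1 h/day × 31 days = 31 h
electric blanket: 0.17 kW × 31 h = 5.27 kWh
Total energy = 6.83 kWh
Cost = 6.83 × £0.26 = £1.78

£1.78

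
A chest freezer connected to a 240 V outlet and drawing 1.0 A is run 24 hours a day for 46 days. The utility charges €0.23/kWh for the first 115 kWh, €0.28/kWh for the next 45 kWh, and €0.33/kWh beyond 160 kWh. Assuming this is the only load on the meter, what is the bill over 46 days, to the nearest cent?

€73.69

Power = 1.0 A × 240 V = 240 W = 0.24 kW
Runtime = 24 h × 46 = 1104 h
Energy = 0.24 kW × 1104 h = 264.96 kWh
Tier 1 (0–115 kWh): 115 × €0.23 = €26.45
Tier 2 (115–160 kWh): 45 × €0.28 = €12.6
Above 160 kWh: 104.96 × €0.33 = €34.6368
Bill = €73.69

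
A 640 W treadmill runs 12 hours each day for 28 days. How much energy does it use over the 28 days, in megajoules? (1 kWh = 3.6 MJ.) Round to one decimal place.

Runtime = 12 h/day × 28 days = 336 h
Energy = 0.64 kW × 336 h = 215.04 kWh
= 215.04 × 3.6 MJ = 774.1 MJ

774.1 MJ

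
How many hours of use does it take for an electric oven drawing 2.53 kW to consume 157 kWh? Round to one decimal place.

Hours = 157 kWh ÷ 2.53 kW = 62.1 h

62.1 h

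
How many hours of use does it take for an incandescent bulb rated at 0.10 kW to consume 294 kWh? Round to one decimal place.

2940.0 h

Hours = 294 kWh ÷ 0.1 kW = 2940.0 h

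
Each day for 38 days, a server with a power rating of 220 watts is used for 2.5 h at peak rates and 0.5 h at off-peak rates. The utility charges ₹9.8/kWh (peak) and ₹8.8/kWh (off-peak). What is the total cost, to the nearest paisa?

₹241.60

Peak energy = 0.22 kW × 2.5 h × 38 = 20.9 kWh
Off-peak energy = 0.22 kW × 0.5 h × 38 = 4.18 kWh
Cost = 20.9 × ₹9.8 + 4.18 × ₹8.8 = ₹204.82 + ₹36.784 = ₹241.60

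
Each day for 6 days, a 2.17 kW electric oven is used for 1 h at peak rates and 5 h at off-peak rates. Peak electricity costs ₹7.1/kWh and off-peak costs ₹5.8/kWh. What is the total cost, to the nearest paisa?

₹470.02

Peak energy = 2.17 kW × 1 h × 6 = 13.02 kWh
Off-peak energy = 2.17 kW × 5 h × 6 = 65.1 kWh
Cost = 13.02 × ₹7.1 + 65.1 × ₹5.8 = ₹92.442 + ₹377.58 = ₹470.02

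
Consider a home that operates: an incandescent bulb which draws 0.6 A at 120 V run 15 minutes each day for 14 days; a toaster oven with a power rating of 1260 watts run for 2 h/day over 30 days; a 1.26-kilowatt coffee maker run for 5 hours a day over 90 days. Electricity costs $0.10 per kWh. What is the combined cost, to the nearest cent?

incandescent bulb: Power = 0.6 A × 120 V = 72 W = 0.072 kW
incandescent bulb: Runtime = 15 min × 14 = 210 min = 3.5 h
incandescent bulb: 0.072 kW × 3.5 h = 0.252 kWh
toaster oven: Runtime = 2 h/day × 30 days = 60 h
toaster oven: 1.26 kW × 60 h = 75.6 kWh
coffee maker: Runtime = 5 h/day × 90 days = 450 h
coffee maker: 1.26 kW × 450 h = 567 kWh
Total energy = 642.852 kWh
Cost = 642.852 × $0.10 = $64.29

$64.29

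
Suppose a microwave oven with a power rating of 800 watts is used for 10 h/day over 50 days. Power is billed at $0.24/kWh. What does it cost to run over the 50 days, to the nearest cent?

$96.00

Runtime = 10 h/day × 50 days = 500 h
Energy = 0.8 kW × 500 h = 400 kWh
Cost = 400 kWh × $0.24/kWh = $96.00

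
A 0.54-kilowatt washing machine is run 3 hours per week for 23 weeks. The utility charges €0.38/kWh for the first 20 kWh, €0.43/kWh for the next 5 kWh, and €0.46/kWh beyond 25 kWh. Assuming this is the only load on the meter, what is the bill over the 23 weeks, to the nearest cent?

€15.39

Runtime = 3 h/week × 23 weeks = 69 h
Energy = 0.54 kW × 69 h = 37.26 kWh
Tier 1 (0–20 kWh): 20 × €0.38 = €7.6
Tier 2 (20–25 kWh): 5 × €0.43 = €2.15
Above 25 kWh: 12.26 × €0.46 = €5.6396
Bill = €15.39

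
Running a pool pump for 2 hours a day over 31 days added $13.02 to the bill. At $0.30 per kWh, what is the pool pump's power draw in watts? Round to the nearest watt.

Energy = $13.02 ÷ $0.30/kWh = 43.4 kWh
Runtime = 2 h/day × 31 days = 62 h
Power = 43.4 kWh ÷ 62 h = 0.7 kW = 700 W

700 W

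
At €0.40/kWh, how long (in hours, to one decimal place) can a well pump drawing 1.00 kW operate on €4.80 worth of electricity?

12.0 h

Energy available = €4.80 ÷ €0.40/kWh = 12 kWh
Hours = 12 kWh ÷ 1 kW = 12.0 h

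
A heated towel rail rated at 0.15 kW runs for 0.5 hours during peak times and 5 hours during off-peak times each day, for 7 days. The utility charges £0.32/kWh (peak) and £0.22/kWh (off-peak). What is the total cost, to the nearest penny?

Peak energy = 0.15 kW × 0.5 h × 7 = 0.525 kWh
Off-peak energy = 0.15 kW × 5 h × 7 = 5.25 kWh
Cost = 0.525 × £0.32 + 5.25 × £0.22 = £0.168 + £1.155 = £1.32

£1.32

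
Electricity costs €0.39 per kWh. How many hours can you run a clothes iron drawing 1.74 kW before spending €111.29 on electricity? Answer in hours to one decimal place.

164.0 h

Energy available = €111.29 ÷ €0.39/kWh = 285.359 kWh
Hours = 285.359 kWh ÷ 1.74 kW = 164.0 h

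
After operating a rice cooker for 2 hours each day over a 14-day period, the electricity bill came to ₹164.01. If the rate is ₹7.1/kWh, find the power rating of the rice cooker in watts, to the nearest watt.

Energy = ₹164.01 ÷ ₹7.1/kWh = 23.1 kWh
Runtime = 2 h/day × 14 days = 28 h
Power = 23.1 kWh ÷ 28 h = 0.825 kW = 825 W

825 W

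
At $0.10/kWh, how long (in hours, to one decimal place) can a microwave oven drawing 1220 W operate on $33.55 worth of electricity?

275.0 h

Energy available = $33.55 ÷ $0.10/kWh = 335.5 kWh
Hours = 335.5 kWh ÷ 1.22 kW = 275.0 h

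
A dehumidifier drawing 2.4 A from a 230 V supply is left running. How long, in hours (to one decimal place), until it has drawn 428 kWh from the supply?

775.4 h

Power = 2.4 A × 230 V = 552 W = 0.552 kW
Hours = 428 kWh ÷ 0.552 kW = 775.4 h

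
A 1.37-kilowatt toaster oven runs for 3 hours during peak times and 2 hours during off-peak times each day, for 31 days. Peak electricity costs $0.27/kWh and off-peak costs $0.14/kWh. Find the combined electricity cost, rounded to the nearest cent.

Peak energy = 1.37 kW × 3 h × 31 = 127.41 kWh
Off-peak energy = 1.37 kW × 2 h × 31 = 84.94 kWh
Cost = 127.41 × $0.27 + 84.94 × $0.14 = $34.4007 + $11.8916 = $46.29

$46.29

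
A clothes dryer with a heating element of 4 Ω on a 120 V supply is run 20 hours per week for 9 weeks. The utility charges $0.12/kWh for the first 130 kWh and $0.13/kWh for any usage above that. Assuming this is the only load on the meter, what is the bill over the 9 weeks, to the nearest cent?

$82.94

Power = V²/R = 120²/4 = 3600 W = 3.6 kW
Runtime = 20 h/week × 9 weeks = 180 h
Energy = 3.6 kW × 180 h = 648 kWh
Tier 1 (0–130 kWh): 130 × $0.12 = $15.6
Above 130 kWh: 518 × $0.13 = $67.34
Bill = $82.94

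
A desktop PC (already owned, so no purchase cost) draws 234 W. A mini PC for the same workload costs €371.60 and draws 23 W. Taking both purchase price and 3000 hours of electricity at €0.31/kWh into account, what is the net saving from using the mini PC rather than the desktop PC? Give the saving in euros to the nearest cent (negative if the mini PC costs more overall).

desktop PC: €0.00 + (234/1000) kW × 3000 h × €0.31 = €0.00 + €217.62 = €217.62
mini PC: €371.60 + (23/1000) kW × 3000 h × €0.31 = €371.60 + €21.39 = €392.99
Saving = €217.62 − €392.99 = −€175.37

-€175.37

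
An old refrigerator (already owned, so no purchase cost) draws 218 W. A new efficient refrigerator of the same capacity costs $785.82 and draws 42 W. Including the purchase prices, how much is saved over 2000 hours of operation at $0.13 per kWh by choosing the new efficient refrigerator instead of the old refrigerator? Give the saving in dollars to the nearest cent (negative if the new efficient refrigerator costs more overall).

-$740.06

old refrigerator: $0.00 + (218/1000) kW × 2000 h × $0.13 = $0.00 + $56.68 = $56.68
new efficient refrigerator: $785.82 + (42/1000) kW × 2000 h × $0.13 = $785.82 + $10.92 = $796.74
Saving = $56.68 − $796.74 = −$740.06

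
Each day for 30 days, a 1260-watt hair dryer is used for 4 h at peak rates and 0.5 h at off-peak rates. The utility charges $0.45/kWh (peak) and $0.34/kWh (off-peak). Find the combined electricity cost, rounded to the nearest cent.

$74.47

Peak energy = 1.26 kW × 4 h × 30 = 151.2 kWh
Off-peak energy = 1.26 kW × 0.5 h × 30 = 18.9 kWh
Cost = 151.2 × $0.45 + 18.9 × $0.34 = $68.04 + $6.426 = $74.47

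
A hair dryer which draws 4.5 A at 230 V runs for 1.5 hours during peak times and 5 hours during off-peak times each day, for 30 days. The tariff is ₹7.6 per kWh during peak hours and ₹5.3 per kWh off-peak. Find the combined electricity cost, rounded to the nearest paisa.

Power = 4.5 A × 230 V = 1035 W = 1.035 kW
Peak energy = 1.035 kW × 1.5 h × 30 = 46.575 kWh
Off-peak energy = 1.035 kW × 5 h × 30 = 155.25 kWh
Cost = 46.575 × ₹7.6 + 155.25 × ₹5.3 = ₹353.97 + ₹822.825 = ₹1176.80

₹1176.80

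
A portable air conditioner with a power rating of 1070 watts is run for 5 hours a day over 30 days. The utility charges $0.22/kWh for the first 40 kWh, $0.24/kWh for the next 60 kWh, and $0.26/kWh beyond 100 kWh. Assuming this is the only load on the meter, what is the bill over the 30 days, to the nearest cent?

Runtime = 5 h/day × 30 days = 150 h
Energy = 1.07 kW × 150 h = 160.5 kWh
Tier 1 (0–40 kWh): 40 × $0.22 = $8.8
Tier 2 (40–100 kWh): 60 × $0.24 = $14.4
Above 100 kWh: 60.5 × $0.26 = $15.73
Bill = $38.93

$38.93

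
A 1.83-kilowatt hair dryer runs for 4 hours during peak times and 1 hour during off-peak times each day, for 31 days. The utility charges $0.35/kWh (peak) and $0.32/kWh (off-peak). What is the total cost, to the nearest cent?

$97.58

Peak energy = 1.83 kW × 4 h × 31 = 226.92 kWh
Off-peak energy = 1.83 kW × 1 h × 31 = 56.73 kWh
Cost = 226.92 × $0.35 + 56.73 × $0.32 = $79.422 + $18.1536 = $97.58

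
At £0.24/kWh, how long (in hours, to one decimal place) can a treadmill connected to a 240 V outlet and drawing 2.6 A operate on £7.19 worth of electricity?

48.0 h

Power = 2.6 A × 240 V = 624 W = 0.624 kW
Energy available = £7.19 ÷ £0.24/kWh = 29.9583 kWh
Hours = 29.9583 kWh ÷ 0.624 kW = 48.0 h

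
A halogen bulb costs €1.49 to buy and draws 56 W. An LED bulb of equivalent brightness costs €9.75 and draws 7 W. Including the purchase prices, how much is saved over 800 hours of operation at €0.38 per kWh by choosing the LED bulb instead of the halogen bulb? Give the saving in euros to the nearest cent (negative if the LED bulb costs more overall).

halogen bulb: €1.49 + (56/1000) kW × 800 h × €0.38 = €1.49 + €17.024 = €18.514
LED bulb: €9.75 + (7/1000) kW × 800 h × €0.38 = €9.75 + €2.128 = €11.878
Saving = €18.514 − €11.878 = €6.636 → €6.64

€6.64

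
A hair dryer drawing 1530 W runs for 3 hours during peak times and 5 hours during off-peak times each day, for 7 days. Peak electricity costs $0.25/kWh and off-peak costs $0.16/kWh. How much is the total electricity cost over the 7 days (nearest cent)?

$16.60

Peak energy = 1.53 kW × 3 h × 7 = 32.13 kWh
Off-peak energy = 1.53 kW × 5 h × 7 = 53.55 kWh
Cost = 32.13 × $0.25 + 53.55 × $0.16 = $8.0325 + $8.568 = $16.60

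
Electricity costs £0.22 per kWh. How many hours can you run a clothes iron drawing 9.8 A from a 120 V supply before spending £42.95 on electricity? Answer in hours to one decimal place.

Power = 9.8 A × 120 V = 1176 W = 1.176 kW
Energy available = £42.95 ÷ £0.22/kWh = 195.2273 kWh
Hours = 195.2273 kWh ÷ 1.176 kW = 166.0 h

166.0 h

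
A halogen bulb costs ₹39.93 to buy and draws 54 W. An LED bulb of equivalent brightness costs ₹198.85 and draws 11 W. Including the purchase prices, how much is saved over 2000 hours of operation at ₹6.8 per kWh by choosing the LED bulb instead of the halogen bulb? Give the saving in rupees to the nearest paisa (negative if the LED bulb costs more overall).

₹425.88

halogen bulb: ₹39.93 + (54/1000) kW × 2000 h × ₹6.8 = ₹39.93 + ₹734.4 = ₹774.33
LED bulb: ₹198.85 + (11/1000) kW × 2000 h × ₹6.8 = ₹198.85 + ₹149.6 = ₹348.45
Saving = ₹774.33 − ₹348.45 = ₹425.88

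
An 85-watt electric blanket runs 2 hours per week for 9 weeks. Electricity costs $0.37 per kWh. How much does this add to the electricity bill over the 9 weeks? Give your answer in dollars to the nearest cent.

$0.57

Runtime = 2 h/week × 9 weeks = 18 h
Energy = 0.085 kW × 18 h = 1.53 kWh
Cost = 1.53 kWh × $0.37/kWh = $0.57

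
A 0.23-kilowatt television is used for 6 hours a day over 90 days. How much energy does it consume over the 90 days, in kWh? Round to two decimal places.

Runtime = 6 h/day × 90 days = 540 h
Energy = 0.23 kW × 540 h = 124.2 kWh

124.20 kWh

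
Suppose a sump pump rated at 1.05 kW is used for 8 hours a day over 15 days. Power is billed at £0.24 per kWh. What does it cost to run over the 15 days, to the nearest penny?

£30.24

Runtime = 8 h/day × 15 days = 120 h
Energy = 1.05 kW × 120 h = 126 kWh
Cost = 126 kWh × £0.24/kWh = £30.24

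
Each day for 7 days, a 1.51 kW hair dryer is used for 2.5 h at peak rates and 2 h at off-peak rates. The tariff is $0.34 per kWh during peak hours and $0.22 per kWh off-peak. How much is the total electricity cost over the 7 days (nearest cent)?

$13.64

Peak energy = 1.51 kW × 2.5 h × 7 = 26.425 kWh
Off-peak energy = 1.51 kW × 2 h × 7 = 21.14 kWh
Cost = 26.425 × $0.34 + 21.14 × $0.22 = $8.9845 + $4.6508 = $13.64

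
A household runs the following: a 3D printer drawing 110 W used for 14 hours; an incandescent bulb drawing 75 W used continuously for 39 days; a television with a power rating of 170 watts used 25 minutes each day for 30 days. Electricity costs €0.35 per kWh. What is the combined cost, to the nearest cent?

€25.85

3D printer: 0.11 kW × 14 h = 1.54 kWh
incandescent bulb: Runtime = 24 h × 39 = 936 h
incandescent bulb: 0.075 kW × 936 h = 70.2 kWh
television: Runtime = 25 min × 30 = 750 min = 12.5 h
television: 0.17 kW × 12.5 h = 2.125 kWh
Total energy = 73.865 kWh
Cost = 73.865 × €0.35 = €25.85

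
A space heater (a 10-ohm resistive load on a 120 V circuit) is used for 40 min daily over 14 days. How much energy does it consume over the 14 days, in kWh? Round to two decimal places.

13.44 kWh

Power = V²/R = 120²/10 = 1440 W = 1.44 kW
Runtime = 40 min × 14 = 560 min = 9.333333… h
Energy = 1.44 kW × 9.333333… h = 13.44 kWh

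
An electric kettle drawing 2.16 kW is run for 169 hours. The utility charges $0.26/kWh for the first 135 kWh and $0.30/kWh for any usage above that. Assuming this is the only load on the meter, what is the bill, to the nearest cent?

Energy = 2.16 kW × 169 h = 365.04 kWh
Tier 1 (0–135 kWh): 135 × $0.26 = $35.1
Above 135 kWh: 230.04 × $0.30 = $69.012
Bill = $104.11

$104.11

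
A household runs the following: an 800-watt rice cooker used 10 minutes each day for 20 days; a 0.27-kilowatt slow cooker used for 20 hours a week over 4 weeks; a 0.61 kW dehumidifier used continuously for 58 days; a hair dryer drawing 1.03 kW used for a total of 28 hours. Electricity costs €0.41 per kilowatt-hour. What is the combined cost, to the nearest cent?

rice cooker: Runtime = 10 min × 20 = 200 min = 3.333333… h
rice cooker: 0.8 kW × 3.333333… h = 2.666666… kWh
slow cooker: Runtime = 20 h/week × 4 weeks = 80 h
slow cooker: 0.27 kW × 80 h = 21.6 kWh
dehumidifier: Runtime = 24 h × 58 = 1392 h
dehumidifier: 0.61 kW × 1392 h = 849.12 kWh
hair dryer: 1.03 kW × 28 h = 28.84 kWh
Total energy = 902.226666… kWh
Cost = 902.226666… × €0.41 = €369.91

€369.91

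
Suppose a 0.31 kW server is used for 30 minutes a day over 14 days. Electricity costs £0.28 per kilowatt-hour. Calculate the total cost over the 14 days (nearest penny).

£0.61

Runtime = 30 min × 14 = 420 min = 7 h
Energy = 0.31 kW × 7 h = 2.17 kWh
Cost = 2.17 kWh × £0.28/kWh = £0.61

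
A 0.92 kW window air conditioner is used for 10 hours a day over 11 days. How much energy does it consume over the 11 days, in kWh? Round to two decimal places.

101.20 kWh

Runtime = 10 h/day × 11 days = 110 h
Energy = 0.92 kW × 110 h = 101.2 kWh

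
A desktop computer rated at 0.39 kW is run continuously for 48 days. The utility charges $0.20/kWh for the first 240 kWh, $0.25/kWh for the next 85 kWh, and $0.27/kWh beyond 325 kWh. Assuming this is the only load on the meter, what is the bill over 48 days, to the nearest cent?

Runtime = 24 h × 48 = 1152 h
Energy = 0.39 kW × 1152 h = 449.28 kWh
Tier 1 (0–240 kWh): 240 × $0.20 = $48
Tier 2 (240–325 kWh): 85 × $0.25 = $21.25
Above 325 kWh: 124.28 × $0.27 = $33.5556
Bill = $102.81

$102.81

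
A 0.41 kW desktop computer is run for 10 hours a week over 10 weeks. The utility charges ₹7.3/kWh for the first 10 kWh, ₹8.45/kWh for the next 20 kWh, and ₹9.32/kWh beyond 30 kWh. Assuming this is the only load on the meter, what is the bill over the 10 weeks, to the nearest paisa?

₹344.52

Runtime = 10 h/week × 10 weeks = 100 h
Energy = 0.41 kW × 100 h = 41 kWh
Tier 1 (0–10 kWh): 10 × ₹7.3 = ₹73
Tier 2 (10–30 kWh): 20 × ₹8.45 = ₹169
Above 30 kWh: 11 × ₹9.32 = ₹102.52
Bill = ₹344.52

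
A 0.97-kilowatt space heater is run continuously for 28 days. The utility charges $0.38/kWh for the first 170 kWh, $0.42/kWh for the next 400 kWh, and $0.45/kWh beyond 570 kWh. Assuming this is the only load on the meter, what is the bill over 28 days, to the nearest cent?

Runtime = 24 h × 28 = 672 h
Energy = 0.97 kW × 672 h = 651.84 kWh
Tier 1 (0–170 kWh): 170 × $0.38 = $64.6
Tier 2 (170–570 kWh): 400 × $0.42 = $168
Above 570 kWh: 81.84 × $0.45 = $36.828
Bill = $269.43

$269.43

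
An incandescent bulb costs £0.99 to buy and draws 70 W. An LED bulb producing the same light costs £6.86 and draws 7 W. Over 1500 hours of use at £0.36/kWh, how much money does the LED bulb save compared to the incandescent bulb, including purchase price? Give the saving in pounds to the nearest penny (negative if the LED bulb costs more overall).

£28.15

incandescent bulb: £0.99 + (70/1000) kW × 1500 h × £0.36 = £0.99 + £37.8 = £38.79
LED bulb: £6.86 + (7/1000) kW × 1500 h × £0.36 = £6.86 + £3.78 = £10.64
Saving = £38.79 − £10.64 = £28.15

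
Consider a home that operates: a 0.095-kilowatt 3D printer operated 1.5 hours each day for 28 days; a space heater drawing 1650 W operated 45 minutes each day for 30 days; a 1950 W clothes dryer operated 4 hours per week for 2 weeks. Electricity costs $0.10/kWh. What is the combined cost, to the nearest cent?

$5.67

3D printer: Runtime = 1.5 h/day × 28 days = 42 h
3D printer: 0.095 kW × 42 h = 3.99 kWh
space heater: Runtime = 45 min × 30 = 1350 min = 22.5 h
space heater: 1.65 kW × 22.5 h = 37.125 kWh
clothes dryer: Runtime = 4 h/week × 2 weeks = 8 h
clothes dryer: 1.95 kW × 8 h = 15.6 kWh
Total energy = 56.715 kWh
Cost = 56.715 × $0.10 = $5.67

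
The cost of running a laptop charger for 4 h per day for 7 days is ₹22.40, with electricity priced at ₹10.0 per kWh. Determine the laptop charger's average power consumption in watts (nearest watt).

80 W

Energy = ₹22.40 ÷ ₹10.0/kWh = 2.24 kWh
Runtime = 4 h/day × 7 days = 28 h
Power = 2.24 kWh ÷ 28 h = 0.08 kW = 80 W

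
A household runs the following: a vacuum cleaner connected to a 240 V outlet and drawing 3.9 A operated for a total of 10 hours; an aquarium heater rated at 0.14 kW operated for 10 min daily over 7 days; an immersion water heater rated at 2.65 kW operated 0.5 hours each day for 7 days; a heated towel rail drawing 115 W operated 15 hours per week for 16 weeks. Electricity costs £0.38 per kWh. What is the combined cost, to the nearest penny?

vacuum cleaner: Power = 3.9 A × 240 V = 936 W = 0.936 kW
vacuum cleaner: 0.936 kW × 10 h = 9.36 kWh
aquarium heater: Runtime = 10 min × 7 = 70 min = 1.166666… h
aquarium heater: 0.14 kW × 1.166666… h = 0.163333… kWh
immersion water heater: Runtime = 0.5 h/day × 7 days = 3.5 h
immersion water heater: 2.65 kW × 3.5 h = 9.275 kWh
heated towel rail: Runtime = 15 h/week × 16 weeks = 240 h
heated towel rail: 0.115 kW × 240 h = 27.6 kWh
Total energy = 46.398333… kWh
Cost = 46.398333… × £0.38 = £17.63

£17.63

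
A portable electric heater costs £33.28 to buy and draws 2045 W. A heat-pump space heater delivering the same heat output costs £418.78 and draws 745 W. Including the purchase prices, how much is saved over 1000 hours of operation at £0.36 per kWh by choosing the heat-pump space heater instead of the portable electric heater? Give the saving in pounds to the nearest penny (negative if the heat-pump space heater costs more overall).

portable electric heater: £33.28 + (2045/1000) kW × 1000 h × £0.36 = £33.28 + £736.2 = £769.48
heat-pump space heater: £418.78 + (745/1000) kW × 1000 h × £0.36 = £418.78 + £268.2 = £686.98
Saving = £769.48 − £686.98 = £82.5

£82.50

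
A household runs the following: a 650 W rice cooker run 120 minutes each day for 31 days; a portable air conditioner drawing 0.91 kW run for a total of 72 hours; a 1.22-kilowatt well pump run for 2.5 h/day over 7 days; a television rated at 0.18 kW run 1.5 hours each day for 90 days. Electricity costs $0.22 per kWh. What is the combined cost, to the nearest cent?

rice cooker: Runtime = 120 min × 31 = 3720 min = 62 h
rice cooker: 0.65 kW × 62 h = 40.3 kWh
portable air conditioner: 0.91 kW × 72 h = 65.52 kWh
well pump: Runtime = 2.5 h/day × 7 days = 17.5 h
well pump: 1.22 kW × 17.5 h = 21.35 kWh
television: Runtime = 1.5 h/day × 90 days = 135 h
television: 0.18 kW × 135 h = 24.3 kWh
Total energy = 151.47 kWh
Cost = 151.47 × $0.22 = $33.32

$33.32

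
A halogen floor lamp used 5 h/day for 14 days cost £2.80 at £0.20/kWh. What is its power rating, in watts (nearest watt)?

Energy = £2.80 ÷ £0.20/kWh = 14 kWh
Runtime = 5 h/day × 14 days = 70 h
Power = 14 kWh ÷ 70 h = 0.2 kW = 200 W

200 W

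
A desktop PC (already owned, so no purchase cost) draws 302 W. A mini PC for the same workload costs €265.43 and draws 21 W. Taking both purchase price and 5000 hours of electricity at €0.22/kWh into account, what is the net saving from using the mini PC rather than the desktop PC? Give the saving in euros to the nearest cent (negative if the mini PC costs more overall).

€43.67

desktop PC: €0.00 + (302/1000) kW × 5000 h × €0.22 = €0.00 + €332.2 = €332.2
mini PC: €265.43 + (21/1000) kW × 5000 h × €0.22 = €265.43 + €23.1 = €288.53
Saving = €332.2 − €288.53 = €43.67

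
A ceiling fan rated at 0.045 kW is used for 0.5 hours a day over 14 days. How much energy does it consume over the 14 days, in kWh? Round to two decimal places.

Runtime = 0.5 h/day × 14 days = 7 h
Energy = 0.045 kW × 7 h = 0.315 kWh ≈ 0.32 kWh

0.32 kWh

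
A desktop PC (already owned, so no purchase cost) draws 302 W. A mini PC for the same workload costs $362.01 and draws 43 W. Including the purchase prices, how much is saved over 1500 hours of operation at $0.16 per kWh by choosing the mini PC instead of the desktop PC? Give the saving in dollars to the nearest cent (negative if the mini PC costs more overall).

desktop PC: $0.00 + (302/1000) kW × 1500 h × $0.16 = $0.00 + $72.48 = $72.48
mini PC: $362.01 + (43/1000) kW × 1500 h × $0.16 = $362.01 + $10.32 = $372.33
Saving = $72.48 − $372.33 = −$299.85

-$299.85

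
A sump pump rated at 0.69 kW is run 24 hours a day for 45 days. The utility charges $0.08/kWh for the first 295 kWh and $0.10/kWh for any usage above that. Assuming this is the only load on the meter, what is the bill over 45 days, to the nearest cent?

$68.62

Runtime = 24 h × 45 = 1080 h
Energy = 0.69 kW × 1080 h = 745.2 kWh
Tier 1 (0–295 kWh): 295 × $0.08 = $23.6
Above 295 kWh: 450.2 × $0.10 = $45.02
Bill = $68.62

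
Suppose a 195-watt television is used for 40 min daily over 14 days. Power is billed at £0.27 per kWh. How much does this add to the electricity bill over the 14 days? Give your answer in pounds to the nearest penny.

£0.49

Runtime = 40 min × 14 = 560 min = 9.333333… h
Energy = 0.195 kW × 9.333333… h = 1.82 kWh
Cost = 1.82 kWh × £0.27/kWh = £0.49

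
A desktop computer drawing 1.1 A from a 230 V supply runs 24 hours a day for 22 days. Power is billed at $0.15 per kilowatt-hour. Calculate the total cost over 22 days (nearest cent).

$20.04

Power = 1.1 A × 230 V = 253 W = 0.253 kW
Runtime = 24 h × 22 = 528 h
Energy = 0.253 kW × 528 h = 133.584 kWh
Cost = 133.584 kWh × $0.15/kWh = $20.04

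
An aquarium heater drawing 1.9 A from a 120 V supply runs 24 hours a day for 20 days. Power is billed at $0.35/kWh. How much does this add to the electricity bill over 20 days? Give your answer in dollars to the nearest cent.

Power = 1.9 A × 120 V = 228 W = 0.228 kW
Runtime = 24 h × 20 = 480 h
Energy = 0.228 kW × 480 h = 109.44 kWh
Cost = 109.44 kWh × $0.35/kWh = $38.30

$38.30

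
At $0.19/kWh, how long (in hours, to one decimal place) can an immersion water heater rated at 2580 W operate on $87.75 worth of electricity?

179.0 h

Energy available = $87.75 ÷ $0.19/kWh = 461.8421 kWh
Hours = 461.8421 kWh ÷ 2.58 kW = 179.0 h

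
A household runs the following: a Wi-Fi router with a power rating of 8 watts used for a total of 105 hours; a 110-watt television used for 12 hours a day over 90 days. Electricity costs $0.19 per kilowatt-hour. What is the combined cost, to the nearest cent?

Wi-Fi router: 0.008 kW × 105 h = 0.84 kWh
television: Runtime = 12 h/day × 90 days = 1080 h
television: 0.11 kW × 1080 h = 118.8 kWh
Total energy = 119.64 kWh
Cost = 119.64 × $0.19 = $22.73

$22.73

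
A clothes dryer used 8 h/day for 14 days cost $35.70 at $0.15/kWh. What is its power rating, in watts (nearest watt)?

Energy = $35.70 ÷ $0.15/kWh = 238 kWh
Runtime = 8 h/day × 14 days = 112 h
Power = 238 kWh ÷ 112 h = 2.125 kW = 2125 W

2125 W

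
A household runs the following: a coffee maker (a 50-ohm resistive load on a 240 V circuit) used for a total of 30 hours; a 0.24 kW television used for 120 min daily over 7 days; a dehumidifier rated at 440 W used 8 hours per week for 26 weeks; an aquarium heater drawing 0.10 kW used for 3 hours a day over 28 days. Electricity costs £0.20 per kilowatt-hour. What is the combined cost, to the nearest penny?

coffee maker: Power = V²/R = 240²/50 = 1152 W = 1.152 kW
coffee maker: 1.152 kW × 30 h = 34.56 kWh
television: Runtime = 120 min × 7 = 840 min = 14 h
television: 0.24 kW × 14 h = 3.36 kWh
dehumidifier: Runtime = 8 h/week × 26 weeks = 208 h
dehumidifier: 0.44 kW × 208 h = 91.52 kWh
aquarium heater: Runtime = 3 h/day × 28 days = 84 h
aquarium heater: 0.1 kW × 84 h = 8.4 kWh
Total energy = 137.84 kWh
Cost = 137.84 × £0.20 = £27.57

£27.57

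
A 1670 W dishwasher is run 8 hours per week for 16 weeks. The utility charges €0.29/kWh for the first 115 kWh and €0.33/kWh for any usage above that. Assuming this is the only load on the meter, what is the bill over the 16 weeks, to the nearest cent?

€65.94

Runtime = 8 h/week × 16 weeks = 128 h
Energy = 1.67 kW × 128 h = 213.76 kWh
Tier 1 (0–115 kWh): 115 × €0.29 = €33.35
Above 115 kWh: 98.76 × €0.33 = €32.5908
Bill = €65.94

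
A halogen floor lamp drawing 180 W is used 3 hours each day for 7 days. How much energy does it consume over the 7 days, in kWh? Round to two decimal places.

Runtime = 3 h/day × 7 days = 21 h
Energy = 0.18 kW × 21 h = 3.78 kWh

3.78 kWh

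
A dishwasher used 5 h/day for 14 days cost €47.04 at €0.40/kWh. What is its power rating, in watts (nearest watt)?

Energy = €47.04 ÷ €0.40/kWh = 117.6 kWh
Runtime = 5 h/day × 14 days = 70 h
Power = 117.6 kWh ÷ 70 h = 1.68 kW = 1680 W

1680 W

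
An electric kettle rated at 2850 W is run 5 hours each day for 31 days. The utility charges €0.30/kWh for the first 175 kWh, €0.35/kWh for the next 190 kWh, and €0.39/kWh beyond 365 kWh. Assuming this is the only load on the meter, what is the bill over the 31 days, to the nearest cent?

€148.93

Runtime = 5 h/day × 31 days = 155 h
Energy = 2.85 kW × 155 h = 441.75 kWh
Tier 1 (0–175 kWh): 175 × €0.30 = €52.5
Tier 2 (175–365 kWh): 190 × €0.35 = €66.5
Above 365 kWh: 76.75 × €0.39 = €29.9325
Bill = €148.93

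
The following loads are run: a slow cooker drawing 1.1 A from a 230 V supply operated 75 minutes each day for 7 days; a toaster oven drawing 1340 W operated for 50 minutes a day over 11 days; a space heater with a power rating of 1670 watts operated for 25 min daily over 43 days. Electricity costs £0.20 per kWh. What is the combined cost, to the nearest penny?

slow cooker: Power = 1.1 A × 230 V = 253 W = 0.253 kW
slow cooker: Runtime = 75 min × 7 = 525 min = 8.75 h
slow cooker: 0.253 kW × 8.75 h = 2.21375 kWh
toaster oven: Runtime = 50 min × 11 = 550 min = 9.166666… h
toaster oven: 1.34 kW × 9.166666… h = 12.283333… kWh
space heater: Runtime = 25 min × 43 = 1075 min = 17.916666… h
space heater: 1.67 kW × 17.916666… h = 29.920833… kWh
Total energy = 44.417916… kWh
Cost = 44.417916… × £0.20 = £8.88

£8.88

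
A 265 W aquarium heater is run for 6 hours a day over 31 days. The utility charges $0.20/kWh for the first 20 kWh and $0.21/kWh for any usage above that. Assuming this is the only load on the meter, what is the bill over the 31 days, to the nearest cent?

Runtime = 6 h/day × 31 days = 186 h
Energy = 0.265 kW × 186 h = 49.29 kWh
Tier 1 (0–20 kWh): 20 × $0.20 = $4
Above 20 kWh: 29.29 × $0.21 = $6.1509
Bill = $10.15

$10.15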